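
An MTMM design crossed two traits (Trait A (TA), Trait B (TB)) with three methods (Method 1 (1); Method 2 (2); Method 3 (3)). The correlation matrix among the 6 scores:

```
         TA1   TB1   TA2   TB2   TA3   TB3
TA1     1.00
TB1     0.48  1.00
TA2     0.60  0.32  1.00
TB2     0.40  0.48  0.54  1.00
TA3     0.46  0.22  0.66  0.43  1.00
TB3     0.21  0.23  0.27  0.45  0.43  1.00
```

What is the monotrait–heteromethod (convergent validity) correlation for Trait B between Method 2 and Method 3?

Same trait (TB), different methods: r(TB2, TB3) = 0.45.

0.45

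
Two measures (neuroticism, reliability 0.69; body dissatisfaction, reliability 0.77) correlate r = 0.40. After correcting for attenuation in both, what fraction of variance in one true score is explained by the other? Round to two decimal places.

0.30

Disattenuated r = 0.40 / √(0.69 × 0.77) = 0.40 / 0.7289 = 0.5488.
Shared true-score variance = 0.5488² = 0.3012 ≈ 0.30.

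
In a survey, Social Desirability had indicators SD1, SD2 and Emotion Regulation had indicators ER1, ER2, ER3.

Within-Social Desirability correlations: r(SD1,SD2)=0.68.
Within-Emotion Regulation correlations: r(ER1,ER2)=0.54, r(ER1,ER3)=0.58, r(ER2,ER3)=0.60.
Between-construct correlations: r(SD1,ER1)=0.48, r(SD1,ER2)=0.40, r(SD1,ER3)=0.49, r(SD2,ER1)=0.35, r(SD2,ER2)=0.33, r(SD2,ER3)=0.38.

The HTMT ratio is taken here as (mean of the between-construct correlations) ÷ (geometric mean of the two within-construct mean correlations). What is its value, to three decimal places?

0.649

Mean between = 2.43/6 = 0.4050.
Mean within-SD = 0.68/1 = 0.6800; mean within-ER = 1.72/3 = 0.5733.
Geometric mean = √(0.6800 × 0.5733) = 0.6244.
HTMT = 0.4050 / 0.6244 = 0.649.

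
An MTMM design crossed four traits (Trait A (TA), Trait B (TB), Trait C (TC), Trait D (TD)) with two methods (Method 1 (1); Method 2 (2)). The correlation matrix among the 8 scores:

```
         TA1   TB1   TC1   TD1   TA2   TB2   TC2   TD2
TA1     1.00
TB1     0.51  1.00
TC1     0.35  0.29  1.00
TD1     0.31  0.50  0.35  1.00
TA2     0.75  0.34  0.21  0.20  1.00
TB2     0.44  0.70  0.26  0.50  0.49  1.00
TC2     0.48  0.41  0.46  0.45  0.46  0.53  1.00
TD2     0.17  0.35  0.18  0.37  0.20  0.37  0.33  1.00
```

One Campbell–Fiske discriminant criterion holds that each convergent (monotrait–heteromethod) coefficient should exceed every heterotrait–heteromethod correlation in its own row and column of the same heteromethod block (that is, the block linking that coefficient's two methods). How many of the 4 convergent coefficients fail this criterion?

Checking each validity diagonal entry against its comparison values:
TA (methods 1·2): 0.75 vs {0.44, 0.34, 0.48, 0.21, 0.17, 0.20} → pass.
TB (methods 1·2): 0.70 vs {0.34, 0.44, 0.41, 0.26, 0.35, 0.50} → pass.
TC (methods 1·2): 0.46 vs {0.21, 0.48, 0.26, 0.41, 0.18, 0.45} → fail.
TD (methods 1·2): 0.37 vs {0.20, 0.17, 0.50, 0.35, 0.45, 0.18} → fail.
2 of 4 fail.

2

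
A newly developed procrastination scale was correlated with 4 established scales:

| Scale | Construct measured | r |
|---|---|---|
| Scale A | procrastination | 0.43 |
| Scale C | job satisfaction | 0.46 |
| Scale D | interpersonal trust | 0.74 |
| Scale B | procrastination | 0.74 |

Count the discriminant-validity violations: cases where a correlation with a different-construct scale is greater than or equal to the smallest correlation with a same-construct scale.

Convergent (same construct = procrastination): Scale A, Scale B.
Smallest convergent = 0.43. Discriminant values: 0.46, 0.74; count ≥ 0.43 → 2.

2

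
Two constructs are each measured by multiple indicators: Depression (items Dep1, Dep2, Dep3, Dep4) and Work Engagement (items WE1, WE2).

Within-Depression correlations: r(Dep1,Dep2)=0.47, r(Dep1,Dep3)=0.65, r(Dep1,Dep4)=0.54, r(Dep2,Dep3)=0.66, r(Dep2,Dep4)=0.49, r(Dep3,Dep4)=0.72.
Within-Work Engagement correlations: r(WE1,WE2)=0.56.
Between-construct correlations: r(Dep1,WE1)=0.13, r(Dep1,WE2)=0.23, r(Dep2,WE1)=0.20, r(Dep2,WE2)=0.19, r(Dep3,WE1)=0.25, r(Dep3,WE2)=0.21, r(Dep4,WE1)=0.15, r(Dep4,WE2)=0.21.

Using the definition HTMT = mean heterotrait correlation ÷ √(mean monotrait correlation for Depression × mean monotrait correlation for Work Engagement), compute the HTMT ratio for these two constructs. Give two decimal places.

Mean heterotrait r = 1.57/8 = 0.1963.
Mean within-Dep = 3.53/6 = 0.5883; mean within-WE = 0.56/1 = 0.5600.
Geometric mean = √(0.5883 × 0.5600) = 0.5740.
HTMT = 0.1963 / 0.5740 = 0.34.

0.34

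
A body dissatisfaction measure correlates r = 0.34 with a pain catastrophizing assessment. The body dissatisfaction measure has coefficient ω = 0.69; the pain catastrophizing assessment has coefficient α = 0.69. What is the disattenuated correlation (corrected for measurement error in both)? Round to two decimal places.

r_true = r_obs / √(r_xx · r_yy) = 0.34 / √(0.69 × 0.69) = 0.34 / √0.4761 = 0.34 / 0.6900 ≈ 0.49.

0.49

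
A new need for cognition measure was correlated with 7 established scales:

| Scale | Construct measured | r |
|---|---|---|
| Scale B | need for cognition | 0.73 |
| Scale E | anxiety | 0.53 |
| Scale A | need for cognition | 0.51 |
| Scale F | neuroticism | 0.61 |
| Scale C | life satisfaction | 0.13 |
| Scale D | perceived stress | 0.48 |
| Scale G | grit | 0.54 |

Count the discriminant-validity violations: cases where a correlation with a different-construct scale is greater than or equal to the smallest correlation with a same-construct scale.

Convergent (same construct = need for cognition): Scale B, Scale A.
Smallest convergent = 0.51. Discriminant values: 0.53, 0.61, 0.13, 0.48, 0.54; count ≥ 0.51 → 3.

3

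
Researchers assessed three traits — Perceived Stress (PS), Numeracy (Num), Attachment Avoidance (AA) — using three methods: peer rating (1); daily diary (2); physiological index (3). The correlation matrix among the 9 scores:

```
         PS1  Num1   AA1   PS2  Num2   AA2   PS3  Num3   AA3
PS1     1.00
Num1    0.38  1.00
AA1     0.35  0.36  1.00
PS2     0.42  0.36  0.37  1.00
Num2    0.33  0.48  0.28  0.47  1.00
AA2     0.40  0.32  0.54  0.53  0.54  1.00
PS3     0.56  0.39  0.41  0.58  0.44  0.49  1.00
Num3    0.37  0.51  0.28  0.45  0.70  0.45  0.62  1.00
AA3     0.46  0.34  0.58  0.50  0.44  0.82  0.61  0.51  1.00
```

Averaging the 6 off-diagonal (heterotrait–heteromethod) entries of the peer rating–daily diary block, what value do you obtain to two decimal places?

HTHM values (method 1 × method 2): 0.33, 0.40, 0.36, 0.32, 0.37, 0.28; mean = 2.06/6 = 0.34.

0.34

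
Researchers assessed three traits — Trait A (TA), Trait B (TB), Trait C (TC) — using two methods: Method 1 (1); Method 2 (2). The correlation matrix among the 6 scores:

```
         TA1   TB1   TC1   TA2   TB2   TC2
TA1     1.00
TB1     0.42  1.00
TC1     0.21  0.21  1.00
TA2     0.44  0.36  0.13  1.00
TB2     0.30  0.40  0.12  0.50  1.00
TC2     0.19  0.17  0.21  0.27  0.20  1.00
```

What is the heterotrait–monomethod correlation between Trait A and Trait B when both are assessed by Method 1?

0.42

Different traits, same method: r(TA1, TB1) = 0.42.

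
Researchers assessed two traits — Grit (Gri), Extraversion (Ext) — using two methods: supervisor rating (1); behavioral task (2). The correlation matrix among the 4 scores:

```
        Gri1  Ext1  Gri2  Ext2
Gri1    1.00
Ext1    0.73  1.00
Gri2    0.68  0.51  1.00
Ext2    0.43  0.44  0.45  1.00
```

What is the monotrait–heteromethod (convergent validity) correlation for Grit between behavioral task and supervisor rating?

Same trait (Gri), different methods: r(Gri2, Gri1) = 0.68.

0.68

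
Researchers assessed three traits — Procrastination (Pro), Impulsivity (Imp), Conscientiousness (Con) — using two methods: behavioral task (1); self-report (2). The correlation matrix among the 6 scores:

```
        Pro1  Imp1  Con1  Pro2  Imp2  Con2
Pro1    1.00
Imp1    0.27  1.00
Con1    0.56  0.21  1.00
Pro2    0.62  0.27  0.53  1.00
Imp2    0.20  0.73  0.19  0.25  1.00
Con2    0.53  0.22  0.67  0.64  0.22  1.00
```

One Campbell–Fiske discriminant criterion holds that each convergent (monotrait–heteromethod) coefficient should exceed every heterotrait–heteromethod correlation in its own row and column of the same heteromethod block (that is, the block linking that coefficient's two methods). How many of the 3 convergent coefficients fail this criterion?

Checking each validity diagonal entry against its comparison values:
Pro (methods 1·2): 0.62 vs {0.20, 0.27, 0.53, 0.53} → pass.
Imp (methods 1·2): 0.73 vs {0.27, 0.20, 0.22, 0.19} → pass.
Con (methods 1·2): 0.67 vs {0.53, 0.53, 0.19, 0.22} → pass.
0 of 3 fail.

0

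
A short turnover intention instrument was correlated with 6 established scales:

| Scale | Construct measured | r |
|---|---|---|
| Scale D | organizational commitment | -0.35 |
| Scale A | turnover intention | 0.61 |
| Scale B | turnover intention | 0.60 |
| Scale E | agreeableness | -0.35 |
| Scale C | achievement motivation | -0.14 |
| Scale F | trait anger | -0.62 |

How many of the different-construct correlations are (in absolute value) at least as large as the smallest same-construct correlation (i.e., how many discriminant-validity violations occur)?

Convergent (same construct = turnover intention): Scale A, Scale B.
Smallest convergent = 0.60. Discriminant |r|: 0.35, 0.35, 0.14, 0.62; count ≥ 0.60 → 1.

1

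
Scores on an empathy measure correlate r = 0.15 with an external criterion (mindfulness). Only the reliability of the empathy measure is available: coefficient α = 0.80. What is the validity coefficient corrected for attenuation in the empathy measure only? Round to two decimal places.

Single correction: r_c = r_obs / √r_xx = 0.15 / √0.80 = 0.15 / 0.8944 ≈ 0.17.

0.17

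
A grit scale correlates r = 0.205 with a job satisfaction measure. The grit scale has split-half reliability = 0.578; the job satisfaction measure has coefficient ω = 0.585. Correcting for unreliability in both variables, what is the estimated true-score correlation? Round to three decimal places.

0.353

r_true = r_obs / √(r_xx · r_yy) = 0.205 / √(0.578 × 0.585) = 0.205 / √0.338130 = 0.205 / 0.5815 ≈ 0.353.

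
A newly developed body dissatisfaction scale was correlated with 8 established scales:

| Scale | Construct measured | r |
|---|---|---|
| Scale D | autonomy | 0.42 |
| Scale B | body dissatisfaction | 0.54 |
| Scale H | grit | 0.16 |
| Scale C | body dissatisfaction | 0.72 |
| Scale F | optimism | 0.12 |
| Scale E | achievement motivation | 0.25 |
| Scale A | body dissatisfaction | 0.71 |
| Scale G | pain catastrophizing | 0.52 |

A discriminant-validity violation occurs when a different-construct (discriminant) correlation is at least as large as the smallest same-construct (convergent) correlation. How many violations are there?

0

Convergent (same construct = body dissatisfaction): Scale B, Scale C, Scale A.
Smallest convergent = 0.54. Discriminant values: 0.42, 0.16, 0.12, 0.25, 0.52; count ≥ 0.54 → 0.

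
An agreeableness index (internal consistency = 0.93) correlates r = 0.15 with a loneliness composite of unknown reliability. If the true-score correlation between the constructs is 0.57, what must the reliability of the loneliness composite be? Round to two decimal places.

r_true = r_obs / √(r_xx · r_yy) ⇒ 0.57 = 0.15 / √(0.93 · r_yy).
√(0.93 · r_yy) = 0.15 / 0.57 = 0.2632; 0.93 · r_yy = 0.0693; r_yy = 0.0693 / 0.93 ≈ 0.07.

0.07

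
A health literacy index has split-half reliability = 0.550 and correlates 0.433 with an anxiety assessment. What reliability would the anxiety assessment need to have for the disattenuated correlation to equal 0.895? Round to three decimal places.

0.426

r_true = r_obs / √(r_xx · r_yy) ⇒ 0.895 = 0.433 / √(0.550 · r_yy).
√(0.550 · r_yy) = 0.433 / 0.895 = 0.4838; 0.550 · r_yy = 0.2341; r_yy = 0.2341 / 0.550 ≈ 0.426.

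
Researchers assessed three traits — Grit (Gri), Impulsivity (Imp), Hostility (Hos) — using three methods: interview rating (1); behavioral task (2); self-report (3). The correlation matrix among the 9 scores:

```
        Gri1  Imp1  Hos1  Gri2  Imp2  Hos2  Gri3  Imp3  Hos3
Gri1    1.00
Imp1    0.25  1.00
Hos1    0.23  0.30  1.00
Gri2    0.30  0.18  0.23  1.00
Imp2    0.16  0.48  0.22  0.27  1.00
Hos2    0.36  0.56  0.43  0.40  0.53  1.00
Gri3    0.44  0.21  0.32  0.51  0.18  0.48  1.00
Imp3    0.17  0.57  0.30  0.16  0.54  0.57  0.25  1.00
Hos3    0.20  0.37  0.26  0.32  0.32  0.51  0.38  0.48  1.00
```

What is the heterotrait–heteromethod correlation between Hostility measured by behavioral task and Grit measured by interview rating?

Different traits and methods: r(Hos2, Gri1) = 0.36.

0.36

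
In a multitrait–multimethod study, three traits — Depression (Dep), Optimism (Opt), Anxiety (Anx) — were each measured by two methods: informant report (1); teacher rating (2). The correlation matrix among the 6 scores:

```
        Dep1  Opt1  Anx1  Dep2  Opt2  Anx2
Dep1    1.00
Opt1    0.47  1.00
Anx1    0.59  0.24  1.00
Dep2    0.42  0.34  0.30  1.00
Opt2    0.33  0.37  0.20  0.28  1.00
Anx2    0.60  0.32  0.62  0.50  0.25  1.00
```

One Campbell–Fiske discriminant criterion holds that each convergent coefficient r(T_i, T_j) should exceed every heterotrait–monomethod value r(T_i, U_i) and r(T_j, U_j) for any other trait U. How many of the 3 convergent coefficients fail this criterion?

Convergent coefficients and their comparison sets:
Dep (methods 1·2): 0.42 vs {0.47, 0.28, 0.59, 0.50} → fail.
Opt (methods 1·2): 0.37 vs {0.47, 0.28, 0.24, 0.25} → fail.
Anx (methods 1·2): 0.62 vs {0.59, 0.50, 0.24, 0.25} → pass.
2 of 3 fail.

2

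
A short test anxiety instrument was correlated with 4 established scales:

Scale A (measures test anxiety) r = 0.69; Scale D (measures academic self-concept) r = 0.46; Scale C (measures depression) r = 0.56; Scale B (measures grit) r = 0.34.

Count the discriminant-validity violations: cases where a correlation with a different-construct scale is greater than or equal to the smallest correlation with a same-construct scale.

Convergent (same construct = test anxiety): Scale A.
Smallest convergent = 0.69. Discriminant values: 0.46, 0.56, 0.34; count ≥ 0.69 → 0.

0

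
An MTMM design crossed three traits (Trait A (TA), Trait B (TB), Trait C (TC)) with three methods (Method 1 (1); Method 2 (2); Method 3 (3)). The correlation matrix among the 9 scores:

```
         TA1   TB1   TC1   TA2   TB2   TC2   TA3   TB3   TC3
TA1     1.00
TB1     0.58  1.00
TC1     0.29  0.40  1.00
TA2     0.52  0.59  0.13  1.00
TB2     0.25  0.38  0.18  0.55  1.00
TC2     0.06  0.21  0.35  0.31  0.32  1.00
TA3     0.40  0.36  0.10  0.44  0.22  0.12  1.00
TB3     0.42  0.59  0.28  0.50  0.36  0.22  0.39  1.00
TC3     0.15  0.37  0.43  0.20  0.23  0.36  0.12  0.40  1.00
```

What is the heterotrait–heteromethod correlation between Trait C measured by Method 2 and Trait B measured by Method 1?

Different traits and methods: r(TC2, TB1) = 0.21.

0.21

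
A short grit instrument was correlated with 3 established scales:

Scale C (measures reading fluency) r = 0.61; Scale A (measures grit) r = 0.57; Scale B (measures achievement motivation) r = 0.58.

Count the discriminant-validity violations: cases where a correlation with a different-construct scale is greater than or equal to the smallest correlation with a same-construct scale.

2

Convergent (same construct = grit): Scale A.
Smallest convergent = 0.57. Discriminant values: 0.61, 0.58; count ≥ 0.57 → 2.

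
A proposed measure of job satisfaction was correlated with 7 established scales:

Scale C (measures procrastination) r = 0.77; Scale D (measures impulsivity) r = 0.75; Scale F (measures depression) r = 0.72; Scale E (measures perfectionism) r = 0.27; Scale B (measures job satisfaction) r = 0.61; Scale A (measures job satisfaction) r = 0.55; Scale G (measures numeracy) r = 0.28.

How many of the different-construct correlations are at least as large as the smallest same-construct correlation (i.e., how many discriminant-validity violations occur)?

Convergent (same construct = job satisfaction): Scale B, Scale A.
Smallest convergent = 0.55. Discriminant values: 0.77, 0.75, 0.72, 0.27, 0.28; count ≥ 0.55 → 3.

3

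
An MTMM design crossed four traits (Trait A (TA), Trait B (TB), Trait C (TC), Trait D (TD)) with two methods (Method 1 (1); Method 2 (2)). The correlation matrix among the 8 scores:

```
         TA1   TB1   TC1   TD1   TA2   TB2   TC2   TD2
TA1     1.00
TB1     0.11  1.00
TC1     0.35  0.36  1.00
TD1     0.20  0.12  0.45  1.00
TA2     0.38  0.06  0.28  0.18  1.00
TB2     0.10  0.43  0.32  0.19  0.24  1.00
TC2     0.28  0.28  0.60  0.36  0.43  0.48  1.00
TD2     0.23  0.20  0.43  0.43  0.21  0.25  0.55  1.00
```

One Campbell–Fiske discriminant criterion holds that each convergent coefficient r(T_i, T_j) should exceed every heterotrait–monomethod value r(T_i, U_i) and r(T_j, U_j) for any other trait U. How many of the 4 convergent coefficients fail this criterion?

3

Checking each validity diagonal entry against its comparison values:
TA (methods 1·2): 0.38 vs {0.11, 0.24, 0.35, 0.43, 0.20, 0.21} → fail.
TB (methods 1·2): 0.43 vs {0.11, 0.24, 0.36, 0.48, 0.12, 0.25} → fail.
TC (methods 1·2): 0.60 vs {0.35, 0.43, 0.36, 0.48, 0.45, 0.55} → pass.
TD (methods 1·2): 0.43 vs {0.20, 0.21, 0.12, 0.25, 0.45, 0.55} → fail.
3 of 4 fail.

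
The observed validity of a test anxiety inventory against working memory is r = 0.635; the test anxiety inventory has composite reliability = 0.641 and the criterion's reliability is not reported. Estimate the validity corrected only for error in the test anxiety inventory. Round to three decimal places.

0.793

Single correction: r_c = r_obs / √r_xx = 0.635 / √0.641 = 0.635 / 0.8006 ≈ 0.793.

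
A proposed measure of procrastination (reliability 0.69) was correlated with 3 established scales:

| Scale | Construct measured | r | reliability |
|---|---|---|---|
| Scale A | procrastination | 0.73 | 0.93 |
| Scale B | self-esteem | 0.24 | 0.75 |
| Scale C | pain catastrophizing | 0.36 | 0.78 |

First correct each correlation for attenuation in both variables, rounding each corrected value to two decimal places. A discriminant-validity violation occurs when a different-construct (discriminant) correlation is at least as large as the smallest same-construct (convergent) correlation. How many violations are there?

Disattenuated r (r / √(r_scale · r_new)):
  Scale A (conv): 0.73 / √(0.93·0.69) = 0.91
  Scale B (disc): 0.24 / √(0.75·0.69) = 0.33
  Scale C (disc): 0.36 / √(0.78·0.69) = 0.49
Smallest convergent = 0.91. Discriminant values: 0.33, 0.49; count ≥ 0.91 → 0.

0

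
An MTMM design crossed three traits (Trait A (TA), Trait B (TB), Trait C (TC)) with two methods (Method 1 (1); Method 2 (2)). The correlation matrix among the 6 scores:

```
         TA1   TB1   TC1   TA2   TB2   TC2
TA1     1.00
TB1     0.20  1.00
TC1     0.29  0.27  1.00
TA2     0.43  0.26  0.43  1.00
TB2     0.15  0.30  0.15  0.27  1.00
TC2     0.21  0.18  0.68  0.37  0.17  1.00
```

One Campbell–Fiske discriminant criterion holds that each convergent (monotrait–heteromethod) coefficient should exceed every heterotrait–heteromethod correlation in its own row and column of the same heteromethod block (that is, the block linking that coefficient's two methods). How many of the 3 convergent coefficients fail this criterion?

1

Checking each validity diagonal entry against its comparison values:
TA (methods 1·2): 0.43 vs {0.15, 0.26, 0.21, 0.43} → fail.
TB (methods 1·2): 0.30 vs {0.26, 0.15, 0.18, 0.15} → pass.
TC (methods 1·2): 0.68 vs {0.43, 0.21, 0.15, 0.18} → pass.
1 of 3 fail.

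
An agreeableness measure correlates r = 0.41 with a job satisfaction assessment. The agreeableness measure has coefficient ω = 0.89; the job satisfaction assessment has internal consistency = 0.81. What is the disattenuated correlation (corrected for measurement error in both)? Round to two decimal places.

r_true = r_obs / √(r_xx · r_yy) = 0.41 / √(0.89 × 0.81) = 0.41 / √0.7209 = 0.41 / 0.8491 ≈ 0.48.

0.48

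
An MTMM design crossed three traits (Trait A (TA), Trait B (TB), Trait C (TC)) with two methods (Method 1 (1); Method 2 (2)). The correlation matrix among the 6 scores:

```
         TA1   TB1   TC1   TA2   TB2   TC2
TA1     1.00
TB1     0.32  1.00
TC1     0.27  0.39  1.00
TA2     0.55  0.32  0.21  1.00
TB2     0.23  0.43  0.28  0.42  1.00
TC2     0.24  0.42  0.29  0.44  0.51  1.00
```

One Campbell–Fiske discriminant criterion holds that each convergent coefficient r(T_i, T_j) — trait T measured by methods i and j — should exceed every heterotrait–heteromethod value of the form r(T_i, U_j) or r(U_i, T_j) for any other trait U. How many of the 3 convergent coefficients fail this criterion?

Each convergent coefficient versus the relevant comparison correlations:
TA (methods 1·2): 0.55 vs {0.23, 0.32, 0.24, 0.21} → pass.
TB (methods 1·2): 0.43 vs {0.32, 0.23, 0.42, 0.28} → pass.
TC (methods 1·2): 0.29 vs {0.21, 0.24, 0.28, 0.42} → fail.
1 of 3 fail.

1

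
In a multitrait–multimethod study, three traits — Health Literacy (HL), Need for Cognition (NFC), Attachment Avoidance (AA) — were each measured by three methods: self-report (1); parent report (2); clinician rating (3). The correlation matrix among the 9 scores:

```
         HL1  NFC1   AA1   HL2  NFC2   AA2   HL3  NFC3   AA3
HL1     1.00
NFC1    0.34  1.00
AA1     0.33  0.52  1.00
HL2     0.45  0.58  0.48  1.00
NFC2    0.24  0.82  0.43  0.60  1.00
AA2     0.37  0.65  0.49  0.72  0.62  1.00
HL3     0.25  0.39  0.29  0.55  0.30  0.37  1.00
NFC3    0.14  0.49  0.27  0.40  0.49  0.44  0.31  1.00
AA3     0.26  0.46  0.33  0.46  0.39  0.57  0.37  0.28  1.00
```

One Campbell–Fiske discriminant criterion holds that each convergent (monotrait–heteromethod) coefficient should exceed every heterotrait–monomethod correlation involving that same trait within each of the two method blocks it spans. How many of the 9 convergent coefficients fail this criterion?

8

Each convergent coefficient versus the relevant comparison correlations:
HL (methods 1·2): 0.45 vs {0.34, 0.60, 0.33, 0.72} → fail.
HL (methods 1·3): 0.25 vs {0.34, 0.31, 0.33, 0.37} → fail.
HL (methods 2·3): 0.55 vs {0.60, 0.31, 0.72, 0.37} → fail.
NFC (methods 1·2): 0.82 vs {0.34, 0.60, 0.52, 0.62} → pass.
NFC (methods 1·3): 0.49 vs {0.34, 0.31, 0.52, 0.28} → fail.
NFC (methods 2·3): 0.49 vs {0.60, 0.31, 0.62, 0.28} → fail.
AA (methods 1·2): 0.49 vs {0.33, 0.72, 0.52, 0.62} → fail.
AA (methods 1·3): 0.33 vs {0.33, 0.37, 0.52, 0.28} → fail.
AA (methods 2·3): 0.57 vs {0.72, 0.37, 0.62, 0.28} → fail.
8 of 9 fail.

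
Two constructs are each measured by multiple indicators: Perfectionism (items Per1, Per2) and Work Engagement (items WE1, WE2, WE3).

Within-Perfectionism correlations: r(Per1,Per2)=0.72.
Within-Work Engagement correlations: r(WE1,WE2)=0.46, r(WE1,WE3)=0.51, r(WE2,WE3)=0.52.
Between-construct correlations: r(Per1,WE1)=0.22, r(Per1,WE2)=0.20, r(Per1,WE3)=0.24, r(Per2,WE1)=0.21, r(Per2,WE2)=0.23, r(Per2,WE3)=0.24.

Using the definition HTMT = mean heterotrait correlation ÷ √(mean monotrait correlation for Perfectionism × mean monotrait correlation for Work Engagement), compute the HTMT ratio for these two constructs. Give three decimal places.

0.373

Between-construct mean = 1.34/6 = 0.2233.
Mean within-Per = 0.72/1 = 0.7200; mean within-WE = 1.49/3 = 0.4967.
Geometric mean = √(0.7200 × 0.4967) = 0.5980.
HTMT = 0.2233 / 0.5980 = 0.373.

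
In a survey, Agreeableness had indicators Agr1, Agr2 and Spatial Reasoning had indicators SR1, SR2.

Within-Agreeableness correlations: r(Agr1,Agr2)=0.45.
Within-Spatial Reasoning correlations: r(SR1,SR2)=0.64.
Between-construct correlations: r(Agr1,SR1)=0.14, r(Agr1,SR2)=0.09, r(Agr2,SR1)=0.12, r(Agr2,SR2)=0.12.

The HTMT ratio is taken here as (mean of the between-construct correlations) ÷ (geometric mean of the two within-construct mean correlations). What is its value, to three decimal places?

0.219

Mean heterotrait r = 0.47/4 = 0.1175.
Mean within-Agr = 0.45/1 = 0.4500; mean within-SR = 0.64/1 = 0.6400.
Geometric mean = √(0.4500 × 0.6400) = 0.5367.
HTMT = 0.1175 / 0.5367 = 0.219.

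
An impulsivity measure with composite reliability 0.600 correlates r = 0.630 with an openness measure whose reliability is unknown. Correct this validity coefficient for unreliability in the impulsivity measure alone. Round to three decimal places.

Single correction: r_c = r_obs / √r_xx = 0.630 / √0.600 = 0.630 / 0.7746 ≈ 0.813.

0.813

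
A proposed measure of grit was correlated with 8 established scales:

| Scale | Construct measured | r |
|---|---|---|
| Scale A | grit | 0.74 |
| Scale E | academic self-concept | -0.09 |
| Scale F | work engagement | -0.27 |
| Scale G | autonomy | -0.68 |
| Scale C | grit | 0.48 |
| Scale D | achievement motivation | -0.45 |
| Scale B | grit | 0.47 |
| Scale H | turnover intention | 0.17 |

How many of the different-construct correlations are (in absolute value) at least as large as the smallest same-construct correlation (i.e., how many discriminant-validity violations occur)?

1

Convergent (same construct = grit): Scale A, Scale C, Scale B.
Smallest convergent = 0.47. Discriminant |r|: 0.09, 0.27, 0.68, 0.45, 0.17; count ≥ 0.47 → 1.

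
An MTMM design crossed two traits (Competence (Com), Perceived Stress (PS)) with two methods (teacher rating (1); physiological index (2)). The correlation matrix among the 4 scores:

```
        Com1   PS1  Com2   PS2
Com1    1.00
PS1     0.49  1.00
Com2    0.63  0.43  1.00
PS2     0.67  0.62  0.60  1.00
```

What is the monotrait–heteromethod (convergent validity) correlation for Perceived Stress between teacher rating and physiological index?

0.62

Same trait (PS), different methods: r(PS1, PS2) = 0.62.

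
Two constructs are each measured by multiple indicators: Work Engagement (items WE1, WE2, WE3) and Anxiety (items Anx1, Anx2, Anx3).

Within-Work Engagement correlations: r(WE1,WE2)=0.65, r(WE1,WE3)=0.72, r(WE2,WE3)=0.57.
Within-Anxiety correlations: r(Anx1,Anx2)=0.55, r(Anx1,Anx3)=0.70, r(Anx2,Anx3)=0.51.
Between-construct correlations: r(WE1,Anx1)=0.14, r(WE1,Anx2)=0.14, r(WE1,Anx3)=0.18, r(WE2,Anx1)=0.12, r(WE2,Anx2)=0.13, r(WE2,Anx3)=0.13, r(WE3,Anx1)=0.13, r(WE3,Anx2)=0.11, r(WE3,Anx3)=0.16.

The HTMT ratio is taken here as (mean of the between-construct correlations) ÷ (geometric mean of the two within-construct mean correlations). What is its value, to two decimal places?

Mean between = 1.24/9 = 0.1378.
Mean within-WE = 1.94/3 = 0.6467; mean within-Anx = 1.76/3 = 0.5867.
Geometric mean = √(0.6467 × 0.5867) = 0.6160.
HTMT = 0.1378 / 0.6160 = 0.22.

0.22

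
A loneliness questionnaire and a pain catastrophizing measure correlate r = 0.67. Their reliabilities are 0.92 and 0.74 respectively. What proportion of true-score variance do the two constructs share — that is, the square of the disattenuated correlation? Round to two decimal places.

0.66

Disattenuated r = 0.67 / √(0.92 × 0.74) = 0.67 / 0.8251 = 0.8120.
Shared true-score variance = 0.8120² = 0.6593 ≈ 0.66.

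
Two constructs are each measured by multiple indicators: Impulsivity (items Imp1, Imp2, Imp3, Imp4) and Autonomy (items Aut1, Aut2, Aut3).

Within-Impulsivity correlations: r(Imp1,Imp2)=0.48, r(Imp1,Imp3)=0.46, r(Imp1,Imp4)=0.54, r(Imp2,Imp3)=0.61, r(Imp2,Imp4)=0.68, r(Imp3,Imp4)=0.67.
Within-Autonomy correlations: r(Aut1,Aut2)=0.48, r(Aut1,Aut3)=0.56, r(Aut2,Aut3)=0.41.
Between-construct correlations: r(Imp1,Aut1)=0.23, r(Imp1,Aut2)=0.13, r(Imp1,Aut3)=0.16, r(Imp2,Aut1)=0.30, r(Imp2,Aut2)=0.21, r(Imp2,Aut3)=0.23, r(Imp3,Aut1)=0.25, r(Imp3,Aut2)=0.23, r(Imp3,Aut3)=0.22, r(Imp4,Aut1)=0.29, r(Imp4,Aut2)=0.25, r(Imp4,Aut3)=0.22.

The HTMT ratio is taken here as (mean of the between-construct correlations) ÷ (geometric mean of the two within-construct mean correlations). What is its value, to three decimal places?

0.431

Mean between = 2.72/12 = 0.2267.
Mean within-Imp = 3.44/6 = 0.5733; mean within-Aut = 1.45/3 = 0.4833.
Geometric mean = √(0.5733 × 0.4833) = 0.5264.
HTMT = 0.2267 / 0.5264 = 0.431.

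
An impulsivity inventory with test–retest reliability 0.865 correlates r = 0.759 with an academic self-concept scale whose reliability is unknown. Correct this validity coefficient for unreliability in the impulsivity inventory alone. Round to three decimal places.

Single correction: r_c = r_obs / √r_xx = 0.759 / √0.865 = 0.759 / 0.9301 ≈ 0.816.

0.816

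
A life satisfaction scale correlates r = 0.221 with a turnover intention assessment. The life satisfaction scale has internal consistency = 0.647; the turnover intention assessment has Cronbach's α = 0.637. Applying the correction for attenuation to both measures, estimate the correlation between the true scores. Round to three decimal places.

r_true = r_obs / √(r_xx · r_yy) = 0.221 / √(0.647 × 0.637) = 0.221 / √0.412139 = 0.221 / 0.6420 ≈ 0.344.

0.344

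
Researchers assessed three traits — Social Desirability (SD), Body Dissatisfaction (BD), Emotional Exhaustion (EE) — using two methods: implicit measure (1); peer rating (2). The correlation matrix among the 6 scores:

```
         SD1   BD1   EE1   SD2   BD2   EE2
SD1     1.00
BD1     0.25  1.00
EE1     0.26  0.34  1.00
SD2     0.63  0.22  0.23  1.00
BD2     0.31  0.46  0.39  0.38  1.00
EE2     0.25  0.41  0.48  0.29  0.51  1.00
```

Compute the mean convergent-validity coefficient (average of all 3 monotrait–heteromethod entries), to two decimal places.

Convergent values: 0.63, 0.46, 0.48; mean = 1.57/3 = 0.52.

0.52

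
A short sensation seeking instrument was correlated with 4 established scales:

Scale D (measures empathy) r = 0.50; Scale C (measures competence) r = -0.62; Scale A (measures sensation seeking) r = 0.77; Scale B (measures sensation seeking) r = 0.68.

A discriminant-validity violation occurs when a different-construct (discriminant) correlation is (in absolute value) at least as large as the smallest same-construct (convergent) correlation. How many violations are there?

Convergent (same construct = sensation seeking): Scale A, Scale B.
Smallest convergent = 0.68. Discriminant |r|: 0.50, 0.62; count ≥ 0.68 → 0.

0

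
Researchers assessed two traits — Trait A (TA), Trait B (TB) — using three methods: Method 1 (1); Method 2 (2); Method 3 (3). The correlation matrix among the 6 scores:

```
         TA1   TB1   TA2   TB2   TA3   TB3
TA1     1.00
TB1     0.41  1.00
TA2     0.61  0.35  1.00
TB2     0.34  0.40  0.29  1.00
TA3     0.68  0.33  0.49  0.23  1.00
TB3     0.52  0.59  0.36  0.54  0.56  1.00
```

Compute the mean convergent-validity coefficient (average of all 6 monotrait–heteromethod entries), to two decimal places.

Convergent values: 0.61, 0.68, 0.49, 0.40, 0.59, 0.54; mean = 3.31/6 = 0.55.

0.55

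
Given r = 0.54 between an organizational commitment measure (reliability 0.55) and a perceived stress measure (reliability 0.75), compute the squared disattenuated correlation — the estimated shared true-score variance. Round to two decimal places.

0.71

Disattenuated r = 0.54 / √(0.55 × 0.75) = 0.54 / 0.6423 = 0.8407.
Shared true-score variance = 0.8407² = 0.7068 ≈ 0.71.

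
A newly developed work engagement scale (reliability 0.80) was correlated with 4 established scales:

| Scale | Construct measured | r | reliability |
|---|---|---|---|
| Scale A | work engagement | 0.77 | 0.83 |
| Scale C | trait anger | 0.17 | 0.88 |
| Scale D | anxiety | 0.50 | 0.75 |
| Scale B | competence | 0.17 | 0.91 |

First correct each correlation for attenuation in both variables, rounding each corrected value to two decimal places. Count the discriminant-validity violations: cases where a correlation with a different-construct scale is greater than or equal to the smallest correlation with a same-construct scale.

Disattenuated r (r / √(r_scale · r_new)):
  Scale A (conv): 0.77 / √(0.83·0.80) = 0.94
  Scale C (disc): 0.17 / √(0.88·0.80) = 0.20
  Scale D (disc): 0.50 / √(0.75·0.80) = 0.65
  Scale B (disc): 0.17 / √(0.91·0.80) = 0.20
Smallest convergent = 0.94. Discriminant values: 0.20, 0.65, 0.20; count ≥ 0.94 → 0.

0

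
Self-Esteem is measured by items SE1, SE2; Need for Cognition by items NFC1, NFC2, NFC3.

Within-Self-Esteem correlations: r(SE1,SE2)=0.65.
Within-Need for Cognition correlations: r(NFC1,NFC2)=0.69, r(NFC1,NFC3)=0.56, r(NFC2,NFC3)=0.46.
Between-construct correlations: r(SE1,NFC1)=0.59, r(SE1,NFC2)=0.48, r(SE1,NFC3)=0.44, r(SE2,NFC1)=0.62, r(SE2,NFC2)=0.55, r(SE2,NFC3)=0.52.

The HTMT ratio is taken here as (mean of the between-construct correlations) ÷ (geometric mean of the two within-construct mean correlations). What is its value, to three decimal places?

Mean heterotrait r = 3.20/6 = 0.5333.
Mean within-SE = 0.65/1 = 0.6500; mean within-NFC = 1.71/3 = 0.5700.
Geometric mean = √(0.6500 × 0.5700) = 0.6087.
HTMT = 0.5333 / 0.6087 = 0.876.

0.876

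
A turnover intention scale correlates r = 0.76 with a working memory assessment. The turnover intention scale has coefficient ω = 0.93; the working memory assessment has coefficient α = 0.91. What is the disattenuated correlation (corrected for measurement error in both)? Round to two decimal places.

r_true = r_obs / √(r_xx · r_yy) = 0.76 / √(0.93 × 0.91) = 0.76 / √0.8463 = 0.76 / 0.9199 ≈ 0.83.

0.83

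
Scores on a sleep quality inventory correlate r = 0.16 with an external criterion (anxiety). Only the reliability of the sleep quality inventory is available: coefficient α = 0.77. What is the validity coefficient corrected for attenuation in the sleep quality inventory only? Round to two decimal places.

Single correction: r_c = r_obs / √r_xx = 0.16 / √0.77 = 0.16 / 0.8775 ≈ 0.18.

0.18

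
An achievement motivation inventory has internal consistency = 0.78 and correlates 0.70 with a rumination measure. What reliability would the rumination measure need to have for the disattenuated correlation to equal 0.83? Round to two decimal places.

r_true = r_obs / √(r_xx · r_yy) ⇒ 0.83 = 0.70 / √(0.78 · r_yy).
√(0.78 · r_yy) = 0.70 / 0.83 = 0.8434; 0.78 · r_yy = 0.7113; r_yy = 0.7113 / 0.78 ≈ 0.91.

0.91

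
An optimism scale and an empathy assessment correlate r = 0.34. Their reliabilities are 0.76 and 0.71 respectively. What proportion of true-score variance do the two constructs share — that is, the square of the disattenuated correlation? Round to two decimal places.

0.21

Disattenuated r = 0.34 / √(0.76 × 0.71) = 0.34 / 0.7346 = 0.4628.
Shared true-score variance = 0.4628² = 0.2142 ≈ 0.21.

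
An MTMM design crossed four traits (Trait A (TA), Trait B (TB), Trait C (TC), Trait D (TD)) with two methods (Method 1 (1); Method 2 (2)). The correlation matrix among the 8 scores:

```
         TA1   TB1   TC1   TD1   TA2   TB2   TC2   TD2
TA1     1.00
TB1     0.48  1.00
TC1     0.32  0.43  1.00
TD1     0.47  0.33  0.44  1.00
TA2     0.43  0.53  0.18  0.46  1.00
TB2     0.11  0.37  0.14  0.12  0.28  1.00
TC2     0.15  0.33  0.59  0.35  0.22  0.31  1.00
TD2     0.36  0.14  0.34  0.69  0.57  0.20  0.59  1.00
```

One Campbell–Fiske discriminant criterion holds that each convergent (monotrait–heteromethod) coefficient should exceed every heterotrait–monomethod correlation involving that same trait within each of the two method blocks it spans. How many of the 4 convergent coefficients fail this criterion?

Checking each validity diagonal entry against its comparison values:
TA (methods 1·2): 0.43 vs {0.48, 0.28, 0.32, 0.22, 0.47, 0.57} → fail.
TB (methods 1·2): 0.37 vs {0.48, 0.28, 0.43, 0.31, 0.33, 0.20} → fail.
TC (methods 1·2): 0.59 vs {0.32, 0.22, 0.43, 0.31, 0.44, 0.59} → fail.
TD (methods 1·2): 0.69 vs {0.47, 0.57, 0.33, 0.20, 0.44, 0.59} → pass.
3 of 4 fail.

3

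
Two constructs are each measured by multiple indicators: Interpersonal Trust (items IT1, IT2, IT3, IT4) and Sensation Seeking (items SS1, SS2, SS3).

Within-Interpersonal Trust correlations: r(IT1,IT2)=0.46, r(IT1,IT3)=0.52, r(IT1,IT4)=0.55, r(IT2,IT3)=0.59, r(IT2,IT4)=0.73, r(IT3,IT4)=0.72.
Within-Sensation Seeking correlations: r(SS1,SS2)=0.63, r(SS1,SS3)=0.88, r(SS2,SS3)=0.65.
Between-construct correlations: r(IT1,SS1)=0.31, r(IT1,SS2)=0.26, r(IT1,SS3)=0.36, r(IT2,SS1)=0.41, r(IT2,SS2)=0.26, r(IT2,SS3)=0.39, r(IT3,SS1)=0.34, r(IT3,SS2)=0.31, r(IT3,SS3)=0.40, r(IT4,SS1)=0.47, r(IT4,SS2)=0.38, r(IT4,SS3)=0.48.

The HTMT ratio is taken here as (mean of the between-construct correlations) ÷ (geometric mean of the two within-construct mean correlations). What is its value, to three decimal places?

0.556

Mean heterotrait r = 4.37/12 = 0.3642.
Mean within-IT = 3.57/6 = 0.5950; mean within-SS = 2.16/3 = 0.7200.
Geometric mean = √(0.5950 × 0.7200) = 0.6545.
HTMT = 0.3642 / 0.6545 = 0.556.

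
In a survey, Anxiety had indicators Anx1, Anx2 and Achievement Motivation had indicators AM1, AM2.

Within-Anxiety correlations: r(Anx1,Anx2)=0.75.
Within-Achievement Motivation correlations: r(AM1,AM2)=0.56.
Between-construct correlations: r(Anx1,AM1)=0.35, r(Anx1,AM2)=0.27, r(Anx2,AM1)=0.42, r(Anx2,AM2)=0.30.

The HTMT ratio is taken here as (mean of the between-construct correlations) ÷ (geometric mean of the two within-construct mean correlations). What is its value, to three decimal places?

Mean between = 1.34/4 = 0.3350.
Mean within-Anx = 0.75/1 = 0.7500; mean within-AM = 0.56/1 = 0.5600.
Geometric mean = √(0.7500 × 0.5600) = 0.6481.
HTMT = 0.3350 / 0.6481 = 0.517.

0.517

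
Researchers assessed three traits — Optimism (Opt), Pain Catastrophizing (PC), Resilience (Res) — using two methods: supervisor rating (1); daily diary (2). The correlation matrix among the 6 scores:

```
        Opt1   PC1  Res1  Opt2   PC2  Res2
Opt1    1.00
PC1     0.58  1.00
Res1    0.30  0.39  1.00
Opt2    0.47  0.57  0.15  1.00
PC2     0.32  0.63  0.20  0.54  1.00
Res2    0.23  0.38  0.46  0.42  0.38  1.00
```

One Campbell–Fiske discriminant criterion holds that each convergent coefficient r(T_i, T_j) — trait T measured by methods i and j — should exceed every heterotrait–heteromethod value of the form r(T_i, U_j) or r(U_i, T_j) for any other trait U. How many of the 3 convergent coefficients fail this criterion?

Convergent coefficients and their comparison sets:
Opt (methods 1·2): 0.47 vs {0.32, 0.57, 0.23, 0.15} → fail.
PC (methods 1·2): 0.63 vs {0.57, 0.32, 0.38, 0.20} → pass.
Res (methods 1·2): 0.46 vs {0.15, 0.23, 0.20, 0.38} → pass.
1 of 3 fail.

1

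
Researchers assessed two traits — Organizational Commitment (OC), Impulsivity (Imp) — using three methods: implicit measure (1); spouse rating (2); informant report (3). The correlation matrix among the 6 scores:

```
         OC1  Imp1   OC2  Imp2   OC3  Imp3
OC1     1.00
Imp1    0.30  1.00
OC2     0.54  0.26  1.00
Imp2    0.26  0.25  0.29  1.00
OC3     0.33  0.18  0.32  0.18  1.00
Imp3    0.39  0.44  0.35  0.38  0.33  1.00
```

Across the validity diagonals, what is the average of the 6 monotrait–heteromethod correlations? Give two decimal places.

0.38

Convergent values: 0.54, 0.33, 0.32, 0.25, 0.44, 0.38; mean = 2.26/6 = 0.38.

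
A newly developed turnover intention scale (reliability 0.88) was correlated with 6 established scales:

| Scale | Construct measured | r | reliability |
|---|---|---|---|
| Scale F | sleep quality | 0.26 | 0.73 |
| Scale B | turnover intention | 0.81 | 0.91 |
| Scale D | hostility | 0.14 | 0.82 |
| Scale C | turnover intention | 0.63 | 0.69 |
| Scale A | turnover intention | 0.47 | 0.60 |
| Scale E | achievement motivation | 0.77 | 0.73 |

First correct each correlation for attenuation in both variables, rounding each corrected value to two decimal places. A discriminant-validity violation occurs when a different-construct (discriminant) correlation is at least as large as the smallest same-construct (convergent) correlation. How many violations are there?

1

Disattenuated r (r / √(r_scale · r_new)):
  Scale F (disc): 0.26 / √(0.73·0.88) = 0.32
  Scale B (conv): 0.81 / √(0.91·0.88) = 0.91
  Scale D (disc): 0.14 / √(0.82·0.88) = 0.16
  Scale C (conv): 0.63 / √(0.69·0.88) = 0.81
  Scale A (conv): 0.47 / √(0.60·0.88) = 0.65
  Scale E (disc): 0.77 / √(0.73·0.88) = 0.96
Smallest convergent = 0.65. Discriminant values: 0.32, 0.16, 0.96; count ≥ 0.65 → 1.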